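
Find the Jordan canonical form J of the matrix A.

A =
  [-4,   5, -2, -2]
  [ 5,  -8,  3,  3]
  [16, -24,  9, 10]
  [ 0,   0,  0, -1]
J_3(-1) ⊕ J_1(-1)

The characteristic polynomial is
  det(x·I − A) = x^4 + 4*x^3 + 6*x^2 + 4*x + 1 = (x + 1)^4

Eigenvalues and multiplicities (the geometric multiplicity of λ is n − rank(A − λI), which equals the number of Jordan blocks for λ):
  λ = -1: algebraic multiplicity = 4, geometric multiplicity = 2

Determining the block sizes for each eigenvalue:
  λ = -1: with am = 4 and gm = 2, the partition is not yet determined (e.g. several partitions of 4 into 2 parts exist). Let N = A − (-1)·I. Computing rank(N^1) = 2, rank(N^2) = 1, rank(N^3) = 0; the number of blocks of size ≥ j is rank(N^{j−1}) − rank(N^j), giving [2, 1, 1]. So we have 1 block(s) of size 3, 1 block(s) of size 1 → block sizes [3, 1]

Assembling the blocks gives a Jordan form
J =
  [-1,  1,  0,  0]
  [ 0, -1,  1,  0]
  [ 0,  0, -1,  0]
  [ 0,  0,  0, -1]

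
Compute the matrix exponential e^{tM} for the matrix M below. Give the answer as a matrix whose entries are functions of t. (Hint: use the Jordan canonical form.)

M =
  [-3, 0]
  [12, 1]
e^{tM} =
  [exp(-3*t), 0]
  [3*exp(t) - 3*exp(-3*t), exp(t)]

Strategy: write M = P · J · P⁻¹ where J is a Jordan canonical form, so e^{tM} = P · e^{tJ} · P⁻¹, and e^{tJ} can be computed block-by-block.

M has Jordan form
J =
  [-3, 0]
  [ 0, 1]
(up to reordering of blocks).

Per-block formulas:
  For a 1×1 block at λ = 1: exp(t · [1]) = [e^(1t)].
  For a 1×1 block at λ = -3: exp(t · [-3]) = [e^(-3t)].

After assembling e^{tJ} and conjugating by P, we get:

e^{tM} =
  [exp(-3*t), 0]
  [3*exp(t) - 3*exp(-3*t), exp(t)]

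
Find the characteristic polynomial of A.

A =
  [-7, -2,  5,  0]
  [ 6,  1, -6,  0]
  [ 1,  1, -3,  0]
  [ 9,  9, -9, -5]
x^4 + 14*x^3 + 69*x^2 + 140*x + 100

Expanding det(x·I − A) (e.g. by cofactor expansion or by noting that A is similar to its Jordan form J, which has the same characteristic polynomial as A) gives
  χ_A(x) = x^4 + 14*x^3 + 69*x^2 + 140*x + 100
which factors as (x + 2)^2*(x + 5)^2. The eigenvalues (with algebraic multiplicities) are λ = -5 with multiplicity 2, λ = -2 with multiplicity 2.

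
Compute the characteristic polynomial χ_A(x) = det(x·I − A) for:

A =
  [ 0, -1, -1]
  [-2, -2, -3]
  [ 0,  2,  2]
x^3

Expanding det(x·I − A) (e.g. by cofactor expansion or by noting that A is similar to its Jordan form J, which has the same characteristic polynomial as A) gives
  χ_A(x) = x^3
which factors as x^3. The eigenvalues (with algebraic multiplicities) are λ = 0 with multiplicity 3.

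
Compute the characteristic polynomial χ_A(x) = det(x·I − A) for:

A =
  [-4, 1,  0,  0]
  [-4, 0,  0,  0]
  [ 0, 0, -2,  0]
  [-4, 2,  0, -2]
x^4 + 8*x^3 + 24*x^2 + 32*x + 16

Expanding det(x·I − A) (e.g. by cofactor expansion or by noting that A is similar to its Jordan form J, which has the same characteristic polynomial as A) gives
  χ_A(x) = x^4 + 8*x^3 + 24*x^2 + 32*x + 16
which factors as (x + 2)^4. The eigenvalues (with algebraic multiplicities) are λ = -2 with multiplicity 4.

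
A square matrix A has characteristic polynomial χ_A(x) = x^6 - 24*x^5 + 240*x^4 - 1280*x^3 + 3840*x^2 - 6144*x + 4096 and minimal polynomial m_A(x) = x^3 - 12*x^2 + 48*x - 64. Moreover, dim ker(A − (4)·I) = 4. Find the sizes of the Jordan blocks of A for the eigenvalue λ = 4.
Block sizes for λ = 4: [3, 1, 1, 1]

Step 1 — from the characteristic polynomial, algebraic multiplicity of λ = 4 is 6. From dim ker(A − (4)·I) = 4, there are exactly 4 Jordan blocks for λ = 4.
Step 2 — from the minimal polynomial, the factor (x − 4)^3 tells us the largest block for λ = 4 has size 3.
Step 3 — with total size 6, 4 blocks, and largest block 3, the block sizes (in nonincreasing order) are [3, 1, 1, 1].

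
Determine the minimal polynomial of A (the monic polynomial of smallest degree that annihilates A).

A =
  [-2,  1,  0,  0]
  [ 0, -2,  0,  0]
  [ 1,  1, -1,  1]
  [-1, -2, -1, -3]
x^2 + 4*x + 4

The characteristic polynomial is χ_A(x) = (x + 2)^4, so the eigenvalues are known. The minimal polynomial is
  m_A(x) = Π_λ (x − λ)^{k_λ}
where k_λ is the size of the *largest* Jordan block for λ (equivalently, the smallest k with (A − λI)^k v = 0 for every generalised eigenvector v of λ).

  λ = -2: largest Jordan block has size 2, contributing (x + 2)^2

So m_A(x) = (x + 2)^2 = x^2 + 4*x + 4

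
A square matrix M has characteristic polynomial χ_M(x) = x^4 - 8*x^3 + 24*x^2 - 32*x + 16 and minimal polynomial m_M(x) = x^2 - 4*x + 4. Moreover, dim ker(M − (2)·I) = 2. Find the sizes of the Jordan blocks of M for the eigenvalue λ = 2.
Block sizes for λ = 2: [2, 2]

Step 1 — from the characteristic polynomial, algebraic multiplicity of λ = 2 is 4. From dim ker(M − (2)·I) = 2, there are exactly 2 Jordan blocks for λ = 2.
Step 2 — from the minimal polynomial, the factor (x − 2)^2 tells us the largest block for λ = 2 has size 2.
Step 3 — with total size 4, 2 blocks, and largest block 2, the block sizes (in nonincreasing order) are [2, 2].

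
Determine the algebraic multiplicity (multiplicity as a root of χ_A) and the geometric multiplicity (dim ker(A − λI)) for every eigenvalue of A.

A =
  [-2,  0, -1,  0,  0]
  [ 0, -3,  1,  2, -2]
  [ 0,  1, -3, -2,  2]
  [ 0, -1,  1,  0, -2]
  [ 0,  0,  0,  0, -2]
λ = -2: alg = 5, geom = 3

Step 1 — factor the characteristic polynomial to read off the algebraic multiplicities:
  χ_A(x) = (x + 2)^5

Step 2 — compute geometric multiplicities via the rank-nullity identity g(λ) = n − rank(A − λI):
  rank(A − (-2)·I) = 2, so dim ker(A − (-2)·I) = n − 2 = 3

Summary:
  λ = -2: algebraic multiplicity = 5, geometric multiplicity = 3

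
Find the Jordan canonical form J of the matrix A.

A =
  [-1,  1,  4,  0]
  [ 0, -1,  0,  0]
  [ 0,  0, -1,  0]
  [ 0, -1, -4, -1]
J_2(-1) ⊕ J_1(-1) ⊕ J_1(-1)

The characteristic polynomial is
  det(x·I − A) = x^4 + 4*x^3 + 6*x^2 + 4*x + 1 = (x + 1)^4

Eigenvalues and multiplicities (the geometric multiplicity of λ is n − rank(A − λI), which equals the number of Jordan blocks for λ):
  λ = -1: algebraic multiplicity = 4, geometric multiplicity = 3

Determining the block sizes for each eigenvalue:
  λ = -1: 3 blocks summing to 4 forces exactly one block of size 2 and the rest size 1 → block sizes [2, 1, 1]

Assembling the blocks gives a Jordan form
J =
  [-1,  1,  0,  0]
  [ 0, -1,  0,  0]
  [ 0,  0, -1,  0]
  [ 0,  0,  0, -1]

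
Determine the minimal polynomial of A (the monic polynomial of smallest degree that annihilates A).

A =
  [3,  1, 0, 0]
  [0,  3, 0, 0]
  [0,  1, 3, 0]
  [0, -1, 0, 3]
x^2 - 6*x + 9

The characteristic polynomial is χ_A(x) = (x - 3)^4, so the eigenvalues are known. The minimal polynomial is
  m_A(x) = Π_λ (x − λ)^{k_λ}
where k_λ is the size of the *largest* Jordan block for λ (equivalently, the smallest k with (A − λI)^k v = 0 for every generalised eigenvector v of λ).

  λ = 3: largest Jordan block has size 2, contributing (x − 3)^2

So m_A(x) = (x - 3)^2 = x^2 - 6*x + 9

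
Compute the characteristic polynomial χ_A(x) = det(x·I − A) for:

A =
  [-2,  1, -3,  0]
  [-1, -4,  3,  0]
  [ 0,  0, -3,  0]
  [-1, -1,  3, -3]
x^4 + 12*x^3 + 54*x^2 + 108*x + 81

Expanding det(x·I − A) (e.g. by cofactor expansion or by noting that A is similar to its Jordan form J, which has the same characteristic polynomial as A) gives
  χ_A(x) = x^4 + 12*x^3 + 54*x^2 + 108*x + 81
which factors as (x + 3)^4. The eigenvalues (with algebraic multiplicities) are λ = -3 with multiplicity 4.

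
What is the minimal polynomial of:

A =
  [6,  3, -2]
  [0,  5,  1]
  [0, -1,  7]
x^3 - 18*x^2 + 108*x - 216

The characteristic polynomial is χ_A(x) = (x - 6)^3, so the eigenvalues are known. The minimal polynomial is
  m_A(x) = Π_λ (x − λ)^{k_λ}
where k_λ is the size of the *largest* Jordan block for λ (equivalently, the smallest k with (A − λI)^k v = 0 for every generalised eigenvector v of λ).

  λ = 6: largest Jordan block has size 3, contributing (x − 6)^3

So m_A(x) = (x - 6)^3 = x^3 - 18*x^2 + 108*x - 216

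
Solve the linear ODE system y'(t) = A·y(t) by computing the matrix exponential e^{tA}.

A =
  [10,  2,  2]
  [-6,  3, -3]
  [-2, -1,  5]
e^{tA} =
  [4*t*exp(6*t) + exp(6*t), 2*t*exp(6*t), 2*t*exp(6*t)]
  [-6*t*exp(6*t), -3*t*exp(6*t) + exp(6*t), -3*t*exp(6*t)]
  [-2*t*exp(6*t), -t*exp(6*t), -t*exp(6*t) + exp(6*t)]

Strategy: write A = P · J · P⁻¹ where J is a Jordan canonical form, so e^{tA} = P · e^{tJ} · P⁻¹, and e^{tJ} can be computed block-by-block.

A has Jordan form
J =
  [6, 1, 0]
  [0, 6, 0]
  [0, 0, 6]
(up to reordering of blocks).

Per-block formulas:
  For a 1×1 block at λ = 6: exp(t · [6]) = [e^(6t)].
  For a 2×2 Jordan block J_2(6): exp(t · J_2(6)) = e^(6t)·(I + t·N), where N is the 2×2 nilpotent shift.

After assembling e^{tJ} and conjugating by P, we get:

e^{tA} =
  [4*t*exp(6*t) + exp(6*t), 2*t*exp(6*t), 2*t*exp(6*t)]
  [-6*t*exp(6*t), -3*t*exp(6*t) + exp(6*t), -3*t*exp(6*t)]
  [-2*t*exp(6*t), -t*exp(6*t), -t*exp(6*t) + exp(6*t)]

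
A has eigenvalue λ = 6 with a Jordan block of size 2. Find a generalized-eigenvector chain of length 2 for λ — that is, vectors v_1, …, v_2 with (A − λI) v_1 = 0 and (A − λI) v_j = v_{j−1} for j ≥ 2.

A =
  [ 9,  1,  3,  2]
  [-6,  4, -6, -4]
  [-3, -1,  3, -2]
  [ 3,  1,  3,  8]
A Jordan chain for λ = 6 of length 2:
v_1 = (3, -6, -3, 3)ᵀ
v_2 = (1, 0, 0, 0)ᵀ

Let N = A − (6)·I. We want v_2 with N^2 v_2 = 0 but N^1 v_2 ≠ 0; then v_{j-1} := N · v_j for j = 2, …, 2.

Pick v_2 = (1, 0, 0, 0)ᵀ.
Then v_1 = N · v_2 = (3, -6, -3, 3)ᵀ.

Sanity check: (A − (6)·I) v_1 = (0, 0, 0, 0)ᵀ = 0. ✓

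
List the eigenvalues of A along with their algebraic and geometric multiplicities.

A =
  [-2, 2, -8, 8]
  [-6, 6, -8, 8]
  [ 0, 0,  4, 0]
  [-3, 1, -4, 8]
λ = 4: alg = 4, geom = 3

Step 1 — factor the characteristic polynomial to read off the algebraic multiplicities:
  χ_A(x) = (x - 4)^4

Step 2 — compute geometric multiplicities via the rank-nullity identity g(λ) = n − rank(A − λI):
  rank(A − (4)·I) = 1, so dim ker(A − (4)·I) = n − 1 = 3

Summary:
  λ = 4: algebraic multiplicity = 4, geometric multiplicity = 3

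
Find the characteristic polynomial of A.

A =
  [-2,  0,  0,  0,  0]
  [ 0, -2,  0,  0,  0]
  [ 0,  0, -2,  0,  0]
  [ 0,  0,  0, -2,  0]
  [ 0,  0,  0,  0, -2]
x^5 + 10*x^4 + 40*x^3 + 80*x^2 + 80*x + 32

Expanding det(x·I − A) (e.g. by cofactor expansion or by noting that A is similar to its Jordan form J, which has the same characteristic polynomial as A) gives
  χ_A(x) = x^5 + 10*x^4 + 40*x^3 + 80*x^2 + 80*x + 32
which factors as (x + 2)^5. The eigenvalues (with algebraic multiplicities) are λ = -2 with multiplicity 5.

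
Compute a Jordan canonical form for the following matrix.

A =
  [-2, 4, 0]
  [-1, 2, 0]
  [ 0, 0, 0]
J_2(0) ⊕ J_1(0)

The characteristic polynomial is
  det(x·I − A) = x^3

Eigenvalues and multiplicities (the geometric multiplicity of λ is n − rank(A − λI), which equals the number of Jordan blocks for λ):
  λ = 0: algebraic multiplicity = 3, geometric multiplicity = 2

Determining the block sizes for each eigenvalue:
  λ = 0: 2 blocks summing to 3 forces exactly one block of size 2 and the rest size 1 → block sizes [2, 1]

Assembling the blocks gives a Jordan form
J =
  [0, 1, 0]
  [0, 0, 0]
  [0, 0, 0]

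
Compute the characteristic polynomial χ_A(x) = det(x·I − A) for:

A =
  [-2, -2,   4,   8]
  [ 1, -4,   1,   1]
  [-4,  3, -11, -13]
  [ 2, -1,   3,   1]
x^4 + 16*x^3 + 96*x^2 + 256*x + 256

Expanding det(x·I − A) (e.g. by cofactor expansion or by noting that A is similar to its Jordan form J, which has the same characteristic polynomial as A) gives
  χ_A(x) = x^4 + 16*x^3 + 96*x^2 + 256*x + 256
which factors as (x + 4)^4. The eigenvalues (with algebraic multiplicities) are λ = -4 with multiplicity 4.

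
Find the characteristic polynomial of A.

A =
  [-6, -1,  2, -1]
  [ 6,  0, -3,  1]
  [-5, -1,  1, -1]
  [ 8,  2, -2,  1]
x^4 + 4*x^3 + 6*x^2 + 4*x + 1

Expanding det(x·I − A) (e.g. by cofactor expansion or by noting that A is similar to its Jordan form J, which has the same characteristic polynomial as A) gives
  χ_A(x) = x^4 + 4*x^3 + 6*x^2 + 4*x + 1
which factors as (x + 1)^4. The eigenvalues (with algebraic multiplicities) are λ = -1 with multiplicity 4.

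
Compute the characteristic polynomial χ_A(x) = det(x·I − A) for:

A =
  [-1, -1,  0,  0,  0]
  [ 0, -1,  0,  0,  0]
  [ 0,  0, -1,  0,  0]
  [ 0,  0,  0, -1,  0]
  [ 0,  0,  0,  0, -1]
x^5 + 5*x^4 + 10*x^3 + 10*x^2 + 5*x + 1

Expanding det(x·I − A) (e.g. by cofactor expansion or by noting that A is similar to its Jordan form J, which has the same characteristic polynomial as A) gives
  χ_A(x) = x^5 + 5*x^4 + 10*x^3 + 10*x^2 + 5*x + 1
which factors as (x + 1)^5. The eigenvalues (with algebraic multiplicities) are λ = -1 with multiplicity 5.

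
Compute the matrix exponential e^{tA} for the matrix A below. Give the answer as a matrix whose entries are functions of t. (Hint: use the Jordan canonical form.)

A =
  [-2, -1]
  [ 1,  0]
e^{tA} =
  [-t*exp(-t) + exp(-t), -t*exp(-t)]
  [t*exp(-t), t*exp(-t) + exp(-t)]

Strategy: write A = P · J · P⁻¹ where J is a Jordan canonical form, so e^{tA} = P · e^{tJ} · P⁻¹, and e^{tJ} can be computed block-by-block.

A has Jordan form
J =
  [-1,  1]
  [ 0, -1]
(up to reordering of blocks).

Per-block formulas:
  For a 2×2 Jordan block J_2(-1): exp(t · J_2(-1)) = e^(-1t)·(I + t·N), where N is the 2×2 nilpotent shift.

After assembling e^{tJ} and conjugating by P, we get:

e^{tA} =
  [-t*exp(-t) + exp(-t), -t*exp(-t)]
  [t*exp(-t), t*exp(-t) + exp(-t)]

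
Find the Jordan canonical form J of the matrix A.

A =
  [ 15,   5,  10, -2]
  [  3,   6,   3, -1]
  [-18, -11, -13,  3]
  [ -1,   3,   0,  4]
J_1(0) ⊕ J_3(4)

The characteristic polynomial is
  det(x·I − A) = x^4 - 12*x^3 + 48*x^2 - 64*x = x*(x - 4)^3

Eigenvalues and multiplicities (the geometric multiplicity of λ is n − rank(A − λI), which equals the number of Jordan blocks for λ):
  λ = 0: algebraic multiplicity = 1, geometric multiplicity = 1
  λ = 4: algebraic multiplicity = 3, geometric multiplicity = 1

Determining the block sizes for each eigenvalue:
  λ = 0: one block (gm = 1), so the single block has size am = 1 → block sizes [1]
  λ = 4: one block (gm = 1), so the single block has size am = 3 → block sizes [3]

Assembling the blocks gives a Jordan form
J =
  [0, 0, 0, 0]
  [0, 4, 1, 0]
  [0, 0, 4, 1]
  [0, 0, 0, 4]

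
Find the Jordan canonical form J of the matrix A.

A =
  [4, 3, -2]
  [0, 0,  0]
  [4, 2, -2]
J_2(0) ⊕ J_1(2)

The characteristic polynomial is
  det(x·I − A) = x^3 - 2*x^2 = x^2*(x - 2)

Eigenvalues and multiplicities (the geometric multiplicity of λ is n − rank(A − λI), which equals the number of Jordan blocks for λ):
  λ = 0: algebraic multiplicity = 2, geometric multiplicity = 1
  λ = 2: algebraic multiplicity = 1, geometric multiplicity = 1

Determining the block sizes for each eigenvalue:
  λ = 0: one block (gm = 1), so the single block has size am = 2 → block sizes [2]
  λ = 2: one block (gm = 1), so the single block has size am = 1 → block sizes [1]

Assembling the blocks gives a Jordan form
J =
  [0, 1, 0]
  [0, 0, 0]
  [0, 0, 2]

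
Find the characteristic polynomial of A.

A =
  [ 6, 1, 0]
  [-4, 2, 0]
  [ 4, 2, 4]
x^3 - 12*x^2 + 48*x - 64

Expanding det(x·I − A) (e.g. by cofactor expansion or by noting that A is similar to its Jordan form J, which has the same characteristic polynomial as A) gives
  χ_A(x) = x^3 - 12*x^2 + 48*x - 64
which factors as (x - 4)^3. The eigenvalues (with algebraic multiplicities) are λ = 4 with multiplicity 3.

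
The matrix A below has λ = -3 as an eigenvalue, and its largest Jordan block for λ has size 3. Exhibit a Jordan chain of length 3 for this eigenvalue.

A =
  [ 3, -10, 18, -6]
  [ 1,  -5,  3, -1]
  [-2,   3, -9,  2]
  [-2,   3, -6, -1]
A Jordan chain for λ = -3 of length 3:
v_1 = (2, 0, -1, -1)ᵀ
v_2 = (6, 1, -2, -2)ᵀ
v_3 = (1, 0, 0, 0)ᵀ

Let N = A − (-3)·I. We want v_3 with N^3 v_3 = 0 but N^2 v_3 ≠ 0; then v_{j-1} := N · v_j for j = 3, …, 2.

Pick v_3 = (1, 0, 0, 0)ᵀ.
Then v_2 = N · v_3 = (6, 1, -2, -2)ᵀ.
Then v_1 = N · v_2 = (2, 0, -1, -1)ᵀ.

Sanity check: (A − (-3)·I) v_1 = (0, 0, 0, 0)ᵀ = 0. ✓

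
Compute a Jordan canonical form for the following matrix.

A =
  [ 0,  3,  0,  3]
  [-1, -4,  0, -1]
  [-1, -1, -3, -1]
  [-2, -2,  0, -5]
J_2(-3) ⊕ J_1(-3) ⊕ J_1(-3)

The characteristic polynomial is
  det(x·I − A) = x^4 + 12*x^3 + 54*x^2 + 108*x + 81 = (x + 3)^4

Eigenvalues and multiplicities (the geometric multiplicity of λ is n − rank(A − λI), which equals the number of Jordan blocks for λ):
  λ = -3: algebraic multiplicity = 4, geometric multiplicity = 3

Determining the block sizes for each eigenvalue:
  λ = -3: 3 blocks summing to 4 forces exactly one block of size 2 and the rest size 1 → block sizes [2, 1, 1]

Assembling the blocks gives a Jordan form
J =
  [-3,  1,  0,  0]
  [ 0, -3,  0,  0]
  [ 0,  0, -3,  0]
  [ 0,  0,  0, -3]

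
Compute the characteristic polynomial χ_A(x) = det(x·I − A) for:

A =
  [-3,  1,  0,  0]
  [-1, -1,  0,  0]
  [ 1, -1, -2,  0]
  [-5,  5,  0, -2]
x^4 + 8*x^3 + 24*x^2 + 32*x + 16

Expanding det(x·I − A) (e.g. by cofactor expansion or by noting that A is similar to its Jordan form J, which has the same characteristic polynomial as A) gives
  χ_A(x) = x^4 + 8*x^3 + 24*x^2 + 32*x + 16
which factors as (x + 2)^4. The eigenvalues (with algebraic multiplicities) are λ = -2 with multiplicity 4.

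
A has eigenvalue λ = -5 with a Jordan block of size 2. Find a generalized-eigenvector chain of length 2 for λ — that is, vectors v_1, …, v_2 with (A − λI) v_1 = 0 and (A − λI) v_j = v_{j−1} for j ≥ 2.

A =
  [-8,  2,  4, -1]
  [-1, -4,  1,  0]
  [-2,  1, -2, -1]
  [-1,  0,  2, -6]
A Jordan chain for λ = -5 of length 2:
v_1 = (-3, -1, -2, -1)ᵀ
v_2 = (1, 0, 0, 0)ᵀ

Let N = A − (-5)·I. We want v_2 with N^2 v_2 = 0 but N^1 v_2 ≠ 0; then v_{j-1} := N · v_j for j = 2, …, 2.

Pick v_2 = (1, 0, 0, 0)ᵀ.
Then v_1 = N · v_2 = (-3, -1, -2, -1)ᵀ.

Sanity check: (A − (-5)·I) v_1 = (0, 0, 0, 0)ᵀ = 0. ✓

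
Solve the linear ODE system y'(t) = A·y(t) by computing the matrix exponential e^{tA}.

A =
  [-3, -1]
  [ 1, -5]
e^{tA} =
  [t*exp(-4*t) + exp(-4*t), -t*exp(-4*t)]
  [t*exp(-4*t), -t*exp(-4*t) + exp(-4*t)]

Strategy: write A = P · J · P⁻¹ where J is a Jordan canonical form, so e^{tA} = P · e^{tJ} · P⁻¹, and e^{tJ} can be computed block-by-block.

A has Jordan form
J =
  [-4,  1]
  [ 0, -4]
(up to reordering of blocks).

Per-block formulas:
  For a 2×2 Jordan block J_2(-4): exp(t · J_2(-4)) = e^(-4t)·(I + t·N), where N is the 2×2 nilpotent shift.

After assembling e^{tJ} and conjugating by P, we get:

e^{tA} =
  [t*exp(-4*t) + exp(-4*t), -t*exp(-4*t)]
  [t*exp(-4*t), -t*exp(-4*t) + exp(-4*t)]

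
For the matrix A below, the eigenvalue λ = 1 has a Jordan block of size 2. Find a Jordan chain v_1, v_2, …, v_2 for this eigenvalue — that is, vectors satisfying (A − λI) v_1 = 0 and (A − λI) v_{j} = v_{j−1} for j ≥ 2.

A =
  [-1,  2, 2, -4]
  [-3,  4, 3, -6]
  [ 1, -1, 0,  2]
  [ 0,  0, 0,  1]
A Jordan chain for λ = 1 of length 2:
v_1 = (-2, -3, 1, 0)ᵀ
v_2 = (1, 0, 0, 0)ᵀ

Let N = A − (1)·I. We want v_2 with N^2 v_2 = 0 but N^1 v_2 ≠ 0; then v_{j-1} := N · v_j for j = 2, …, 2.

Pick v_2 = (1, 0, 0, 0)ᵀ.
Then v_1 = N · v_2 = (-2, -3, 1, 0)ᵀ.

Sanity check: (A − (1)·I) v_1 = (0, 0, 0, 0)ᵀ = 0. ✓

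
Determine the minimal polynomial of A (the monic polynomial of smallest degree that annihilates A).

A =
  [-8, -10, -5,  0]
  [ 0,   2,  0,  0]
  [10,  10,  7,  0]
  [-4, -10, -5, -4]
x^3 + 5*x^2 - 2*x - 24

The characteristic polynomial is χ_A(x) = (x - 2)^2*(x + 3)*(x + 4), so the eigenvalues are known. The minimal polynomial is
  m_A(x) = Π_λ (x − λ)^{k_λ}
where k_λ is the size of the *largest* Jordan block for λ (equivalently, the smallest k with (A − λI)^k v = 0 for every generalised eigenvector v of λ).

  λ = -4: largest Jordan block has size 1, contributing (x + 4)
  λ = -3: largest Jordan block has size 1, contributing (x + 3)
  λ = 2: largest Jordan block has size 1, contributing (x − 2)

So m_A(x) = (x - 2)*(x + 3)*(x + 4) = x^3 + 5*x^2 - 2*x - 24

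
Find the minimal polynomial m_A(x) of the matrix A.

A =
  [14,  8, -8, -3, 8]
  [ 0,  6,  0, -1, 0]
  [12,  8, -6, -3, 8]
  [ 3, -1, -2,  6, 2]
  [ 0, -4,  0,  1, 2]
x^4 - 20*x^3 + 144*x^2 - 432*x + 432

The characteristic polynomial is χ_A(x) = (x - 6)^3*(x - 2)^2, so the eigenvalues are known. The minimal polynomial is
  m_A(x) = Π_λ (x − λ)^{k_λ}
where k_λ is the size of the *largest* Jordan block for λ (equivalently, the smallest k with (A − λI)^k v = 0 for every generalised eigenvector v of λ).

  λ = 2: largest Jordan block has size 1, contributing (x − 2)
  λ = 6: largest Jordan block has size 3, contributing (x − 6)^3

So m_A(x) = (x - 6)^3*(x - 2) = x^4 - 20*x^3 + 144*x^2 - 432*x + 432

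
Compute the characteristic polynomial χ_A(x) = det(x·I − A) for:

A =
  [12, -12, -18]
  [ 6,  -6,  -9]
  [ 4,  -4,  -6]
x^3

Expanding det(x·I − A) (e.g. by cofactor expansion or by noting that A is similar to its Jordan form J, which has the same characteristic polynomial as A) gives
  χ_A(x) = x^3
which factors as x^3. The eigenvalues (with algebraic multiplicities) are λ = 0 with multiplicity 3.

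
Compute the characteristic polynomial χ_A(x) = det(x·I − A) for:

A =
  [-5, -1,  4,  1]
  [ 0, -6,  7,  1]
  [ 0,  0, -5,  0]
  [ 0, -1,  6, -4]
x^4 + 20*x^3 + 150*x^2 + 500*x + 625

Expanding det(x·I − A) (e.g. by cofactor expansion or by noting that A is similar to its Jordan form J, which has the same characteristic polynomial as A) gives
  χ_A(x) = x^4 + 20*x^3 + 150*x^2 + 500*x + 625
which factors as (x + 5)^4. The eigenvalues (with algebraic multiplicities) are λ = -5 with multiplicity 4.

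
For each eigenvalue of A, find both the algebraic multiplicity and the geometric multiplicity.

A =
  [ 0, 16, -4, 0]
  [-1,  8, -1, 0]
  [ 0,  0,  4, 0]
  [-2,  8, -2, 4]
λ = 4: alg = 4, geom = 3

Step 1 — factor the characteristic polynomial to read off the algebraic multiplicities:
  χ_A(x) = (x - 4)^4

Step 2 — compute geometric multiplicities via the rank-nullity identity g(λ) = n − rank(A − λI):
  rank(A − (4)·I) = 1, so dim ker(A − (4)·I) = n − 1 = 3

Summary:
  λ = 4: algebraic multiplicity = 4, geometric multiplicity = 3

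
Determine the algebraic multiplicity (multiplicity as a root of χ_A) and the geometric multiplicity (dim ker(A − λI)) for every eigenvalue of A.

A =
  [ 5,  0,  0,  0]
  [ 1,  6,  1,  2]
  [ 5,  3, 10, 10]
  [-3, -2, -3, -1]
λ = 5: alg = 4, geom = 2

Step 1 — factor the characteristic polynomial to read off the algebraic multiplicities:
  χ_A(x) = (x - 5)^4

Step 2 — compute geometric multiplicities via the rank-nullity identity g(λ) = n − rank(A − λI):
  rank(A − (5)·I) = 2, so dim ker(A − (5)·I) = n − 2 = 2

Summary:
  λ = 5: algebraic multiplicity = 4, geometric multiplicity = 2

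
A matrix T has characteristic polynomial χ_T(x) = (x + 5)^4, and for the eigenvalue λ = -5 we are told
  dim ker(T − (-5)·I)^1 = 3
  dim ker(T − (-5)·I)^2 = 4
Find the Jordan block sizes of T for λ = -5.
Block sizes for λ = -5: [2, 1, 1]

From the dimensions of kernels of powers, the number of Jordan blocks of size at least j is d_j − d_{j−1} where d_j = dim ker(N^j) (with d_0 = 0). Computing the differences gives [3, 1].
The number of blocks of size exactly k is (#blocks of size ≥ k) − (#blocks of size ≥ k + 1), so the partition is: 2 block(s) of size 1, 1 block(s) of size 2.
In nonincreasing order the block sizes are [2, 1, 1].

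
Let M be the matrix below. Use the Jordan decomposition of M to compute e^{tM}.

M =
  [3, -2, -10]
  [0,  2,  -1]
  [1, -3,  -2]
e^{tM} =
  [-3*t^2*exp(t) + 2*t*exp(t) + exp(t), 12*t^2*exp(t) - 2*t*exp(t), 6*t^2*exp(t) - 10*t*exp(t)]
  [-t^2*exp(t)/2, 2*t^2*exp(t) + t*exp(t) + exp(t), t^2*exp(t) - t*exp(t)]
  [-t^2*exp(t)/2 + t*exp(t), 2*t^2*exp(t) - 3*t*exp(t), t^2*exp(t) - 3*t*exp(t) + exp(t)]

Strategy: write M = P · J · P⁻¹ where J is a Jordan canonical form, so e^{tM} = P · e^{tJ} · P⁻¹, and e^{tJ} can be computed block-by-block.

M has Jordan form
J =
  [1, 1, 0]
  [0, 1, 1]
  [0, 0, 1]
(up to reordering of blocks).

Per-block formulas:
  For a 3×3 Jordan block J_3(1): exp(t · J_3(1)) = e^(1t)·(I + t·N + (t^2/2)·N^2), where N is the 3×3 nilpotent shift.

After assembling e^{tJ} and conjugating by P, we get:

e^{tM} =
  [-3*t^2*exp(t) + 2*t*exp(t) + exp(t), 12*t^2*exp(t) - 2*t*exp(t), 6*t^2*exp(t) - 10*t*exp(t)]
  [-t^2*exp(t)/2, 2*t^2*exp(t) + t*exp(t) + exp(t), t^2*exp(t) - t*exp(t)]
  [-t^2*exp(t)/2 + t*exp(t), 2*t^2*exp(t) - 3*t*exp(t), t^2*exp(t) - 3*t*exp(t) + exp(t)]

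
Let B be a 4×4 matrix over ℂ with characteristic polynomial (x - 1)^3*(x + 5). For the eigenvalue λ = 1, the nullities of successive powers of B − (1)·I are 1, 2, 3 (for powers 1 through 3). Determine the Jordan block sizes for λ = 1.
Block sizes for λ = 1: [3]

From the dimensions of kernels of powers, the number of Jordan blocks of size at least j is d_j − d_{j−1} where d_j = dim ker(N^j) (with d_0 = 0). Computing the differences gives [1, 1, 1].
The number of blocks of size exactly k is (#blocks of size ≥ k) − (#blocks of size ≥ k + 1), so the partition is: 1 block(s) of size 3.
In nonincreasing order the block sizes are [3].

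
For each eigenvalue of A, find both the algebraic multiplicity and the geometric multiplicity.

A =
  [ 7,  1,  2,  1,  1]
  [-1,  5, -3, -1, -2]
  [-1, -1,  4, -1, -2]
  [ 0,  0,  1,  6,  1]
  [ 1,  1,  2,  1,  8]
λ = 6: alg = 5, geom = 2

Step 1 — factor the characteristic polynomial to read off the algebraic multiplicities:
  χ_A(x) = (x - 6)^5

Step 2 — compute geometric multiplicities via the rank-nullity identity g(λ) = n − rank(A − λI):
  rank(A − (6)·I) = 3, so dim ker(A − (6)·I) = n − 3 = 2

Summary:
  λ = 6: algebraic multiplicity = 5, geometric multiplicity = 2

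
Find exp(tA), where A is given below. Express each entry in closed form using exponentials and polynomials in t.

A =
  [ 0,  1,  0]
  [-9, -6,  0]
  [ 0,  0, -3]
e^{tA} =
  [3*t*exp(-3*t) + exp(-3*t), t*exp(-3*t), 0]
  [-9*t*exp(-3*t), -3*t*exp(-3*t) + exp(-3*t), 0]
  [0, 0, exp(-3*t)]

Strategy: write A = P · J · P⁻¹ where J is a Jordan canonical form, so e^{tA} = P · e^{tJ} · P⁻¹, and e^{tJ} can be computed block-by-block.

A has Jordan form
J =
  [-3,  1,  0]
  [ 0, -3,  0]
  [ 0,  0, -3]
(up to reordering of blocks).

Per-block formulas:
  For a 2×2 Jordan block J_2(-3): exp(t · J_2(-3)) = e^(-3t)·(I + t·N), where N is the 2×2 nilpotent shift.
  For a 1×1 block at λ = -3: exp(t · [-3]) = [e^(-3t)].

After assembling e^{tJ} and conjugating by P, we get:

e^{tA} =
  [3*t*exp(-3*t) + exp(-3*t), t*exp(-3*t), 0]
  [-9*t*exp(-3*t), -3*t*exp(-3*t) + exp(-3*t), 0]
  [0, 0, exp(-3*t)]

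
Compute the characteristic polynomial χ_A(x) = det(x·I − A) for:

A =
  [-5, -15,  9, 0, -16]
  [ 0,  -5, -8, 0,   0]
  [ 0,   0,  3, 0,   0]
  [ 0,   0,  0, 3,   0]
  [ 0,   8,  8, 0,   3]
x^5 + x^4 - 38*x^3 + 18*x^2 + 405*x - 675

Expanding det(x·I − A) (e.g. by cofactor expansion or by noting that A is similar to its Jordan form J, which has the same characteristic polynomial as A) gives
  χ_A(x) = x^5 + x^4 - 38*x^3 + 18*x^2 + 405*x - 675
which factors as (x - 3)^3*(x + 5)^2. The eigenvalues (with algebraic multiplicities) are λ = -5 with multiplicity 2, λ = 3 with multiplicity 3.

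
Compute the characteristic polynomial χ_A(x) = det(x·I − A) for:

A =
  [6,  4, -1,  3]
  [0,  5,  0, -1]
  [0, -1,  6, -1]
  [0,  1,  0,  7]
x^4 - 24*x^3 + 216*x^2 - 864*x + 1296

Expanding det(x·I − A) (e.g. by cofactor expansion or by noting that A is similar to its Jordan form J, which has the same characteristic polynomial as A) gives
  χ_A(x) = x^4 - 24*x^3 + 216*x^2 - 864*x + 1296
which factors as (x - 6)^4. The eigenvalues (with algebraic multiplicities) are λ = 6 with multiplicity 4.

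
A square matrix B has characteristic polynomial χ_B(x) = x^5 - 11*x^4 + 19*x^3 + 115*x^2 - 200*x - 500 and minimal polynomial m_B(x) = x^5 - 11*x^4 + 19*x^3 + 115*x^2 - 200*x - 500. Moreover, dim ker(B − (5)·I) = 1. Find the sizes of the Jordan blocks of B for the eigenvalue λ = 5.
Block sizes for λ = 5: [3]

Step 1 — from the characteristic polynomial, algebraic multiplicity of λ = 5 is 3. From dim ker(B − (5)·I) = 1, there are exactly 1 Jordan blocks for λ = 5.
Step 2 — from the minimal polynomial, the factor (x − 5)^3 tells us the largest block for λ = 5 has size 3.
Step 3 — with total size 3, 1 blocks, and largest block 3, the block sizes (in nonincreasing order) are [3].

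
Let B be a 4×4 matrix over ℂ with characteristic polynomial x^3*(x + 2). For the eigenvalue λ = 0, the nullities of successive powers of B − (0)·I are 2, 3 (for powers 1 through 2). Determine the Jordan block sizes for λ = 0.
Block sizes for λ = 0: [2, 1]

From the dimensions of kernels of powers, the number of Jordan blocks of size at least j is d_j − d_{j−1} where d_j = dim ker(N^j) (with d_0 = 0). Computing the differences gives [2, 1].
The number of blocks of size exactly k is (#blocks of size ≥ k) − (#blocks of size ≥ k + 1), so the partition is: 1 block(s) of size 1, 1 block(s) of size 2.
In nonincreasing order the block sizes are [2, 1].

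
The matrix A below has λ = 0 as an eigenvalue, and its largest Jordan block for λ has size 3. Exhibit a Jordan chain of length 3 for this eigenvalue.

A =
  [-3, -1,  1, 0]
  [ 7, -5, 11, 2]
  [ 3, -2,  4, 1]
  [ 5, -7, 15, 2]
A Jordan chain for λ = 0 of length 3:
v_1 = (-1, 5, 2, 5)ᵀ
v_2 = (-2, 12, 5, 12)ᵀ
v_3 = (1, -1, 0, 0)ᵀ

Let N = A − (0)·I. We want v_3 with N^3 v_3 = 0 but N^2 v_3 ≠ 0; then v_{j-1} := N · v_j for j = 3, …, 2.

Pick v_3 = (1, -1, 0, 0)ᵀ.
Then v_2 = N · v_3 = (-2, 12, 5, 12)ᵀ.
Then v_1 = N · v_2 = (-1, 5, 2, 5)ᵀ.

Sanity check: (A − (0)·I) v_1 = (0, 0, 0, 0)ᵀ = 0. ✓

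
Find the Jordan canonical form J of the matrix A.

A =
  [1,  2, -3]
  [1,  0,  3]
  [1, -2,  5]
J_2(2) ⊕ J_1(2)

The characteristic polynomial is
  det(x·I − A) = x^3 - 6*x^2 + 12*x - 8 = (x - 2)^3

Eigenvalues and multiplicities (the geometric multiplicity of λ is n − rank(A − λI), which equals the number of Jordan blocks for λ):
  λ = 2: algebraic multiplicity = 3, geometric multiplicity = 2

Determining the block sizes for each eigenvalue:
  λ = 2: 2 blocks summing to 3 forces exactly one block of size 2 and the rest size 1 → block sizes [2, 1]

Assembling the blocks gives a Jordan form
J =
  [2, 1, 0]
  [0, 2, 0]
  [0, 0, 2]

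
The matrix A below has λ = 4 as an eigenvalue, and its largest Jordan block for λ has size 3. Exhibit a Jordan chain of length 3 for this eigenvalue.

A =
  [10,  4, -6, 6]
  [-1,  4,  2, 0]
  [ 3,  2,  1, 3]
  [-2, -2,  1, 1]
A Jordan chain for λ = 4 of length 3:
v_1 = (2, 0, 1, -1)ᵀ
v_2 = (6, -1, 3, -2)ᵀ
v_3 = (1, 0, 0, 0)ᵀ

Let N = A − (4)·I. We want v_3 with N^3 v_3 = 0 but N^2 v_3 ≠ 0; then v_{j-1} := N · v_j for j = 3, …, 2.

Pick v_3 = (1, 0, 0, 0)ᵀ.
Then v_2 = N · v_3 = (6, -1, 3, -2)ᵀ.
Then v_1 = N · v_2 = (2, 0, 1, -1)ᵀ.

Sanity check: (A − (4)·I) v_1 = (0, 0, 0, 0)ᵀ = 0. ✓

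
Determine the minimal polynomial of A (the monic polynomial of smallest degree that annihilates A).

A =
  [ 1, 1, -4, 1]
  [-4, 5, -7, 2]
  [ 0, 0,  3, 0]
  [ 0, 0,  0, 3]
x^3 - 9*x^2 + 27*x - 27

The characteristic polynomial is χ_A(x) = (x - 3)^4, so the eigenvalues are known. The minimal polynomial is
  m_A(x) = Π_λ (x − λ)^{k_λ}
where k_λ is the size of the *largest* Jordan block for λ (equivalently, the smallest k with (A − λI)^k v = 0 for every generalised eigenvector v of λ).

  λ = 3: largest Jordan block has size 3, contributing (x − 3)^3

So m_A(x) = (x - 3)^3 = x^3 - 9*x^2 + 27*x - 27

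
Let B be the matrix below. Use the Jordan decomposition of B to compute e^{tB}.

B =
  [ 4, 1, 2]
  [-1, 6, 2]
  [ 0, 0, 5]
e^{tB} =
  [-t*exp(5*t) + exp(5*t), t*exp(5*t), 2*t*exp(5*t)]
  [-t*exp(5*t), t*exp(5*t) + exp(5*t), 2*t*exp(5*t)]
  [0, 0, exp(5*t)]

Strategy: write B = P · J · P⁻¹ where J is a Jordan canonical form, so e^{tB} = P · e^{tJ} · P⁻¹, and e^{tJ} can be computed block-by-block.

B has Jordan form
J =
  [5, 1, 0]
  [0, 5, 0]
  [0, 0, 5]
(up to reordering of blocks).

Per-block formulas:
  For a 2×2 Jordan block J_2(5): exp(t · J_2(5)) = e^(5t)·(I + t·N), where N is the 2×2 nilpotent shift.
  For a 1×1 block at λ = 5: exp(t · [5]) = [e^(5t)].

After assembling e^{tJ} and conjugating by P, we get:

e^{tB} =
  [-t*exp(5*t) + exp(5*t), t*exp(5*t), 2*t*exp(5*t)]
  [-t*exp(5*t), t*exp(5*t) + exp(5*t), 2*t*exp(5*t)]
  [0, 0, exp(5*t)]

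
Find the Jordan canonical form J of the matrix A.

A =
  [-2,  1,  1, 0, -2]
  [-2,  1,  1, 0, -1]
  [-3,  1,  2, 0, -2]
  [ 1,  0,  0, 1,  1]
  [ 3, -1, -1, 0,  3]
J_3(1) ⊕ J_2(1)

The characteristic polynomial is
  det(x·I − A) = x^5 - 5*x^4 + 10*x^3 - 10*x^2 + 5*x - 1 = (x - 1)^5

Eigenvalues and multiplicities (the geometric multiplicity of λ is n − rank(A − λI), which equals the number of Jordan blocks for λ):
  λ = 1: algebraic multiplicity = 5, geometric multiplicity = 2

Determining the block sizes for each eigenvalue:
  λ = 1: with am = 5 and gm = 2, the partition is not yet determined (e.g. several partitions of 5 into 2 parts exist). Let N = A − (1)·I. Computing rank(N^1) = 3, rank(N^2) = 1, rank(N^3) = 0; the number of blocks of size ≥ j is rank(N^{j−1}) − rank(N^j), giving [2, 2, 1]. So we have 1 block(s) of size 3, 1 block(s) of size 2 → block sizes [3, 2]

Assembling the blocks gives a Jordan form
J =
  [1, 1, 0, 0, 0]
  [0, 1, 1, 0, 0]
  [0, 0, 1, 0, 0]
  [0, 0, 0, 1, 1]
  [0, 0, 0, 0, 1]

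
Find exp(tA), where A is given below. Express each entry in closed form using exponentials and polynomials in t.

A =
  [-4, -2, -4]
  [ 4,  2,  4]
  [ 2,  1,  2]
e^{tA} =
  [1 - 4*t, -2*t, -4*t]
  [4*t, 2*t + 1, 4*t]
  [2*t, t, 2*t + 1]

Strategy: write A = P · J · P⁻¹ where J is a Jordan canonical form, so e^{tA} = P · e^{tJ} · P⁻¹, and e^{tJ} can be computed block-by-block.

A has Jordan form
J =
  [0, 1, 0]
  [0, 0, 0]
  [0, 0, 0]
(up to reordering of blocks).

Per-block formulas:
  For a 1×1 block at λ = 0: exp(t · [0]) = [e^(0t)].
  For a 2×2 Jordan block J_2(0): exp(t · J_2(0)) = e^(0t)·(I + t·N), where N is the 2×2 nilpotent shift.

After assembling e^{tJ} and conjugating by P, we get:

e^{tA} =
  [1 - 4*t, -2*t, -4*t]
  [4*t, 2*t + 1, 4*t]
  [2*t, t, 2*t + 1]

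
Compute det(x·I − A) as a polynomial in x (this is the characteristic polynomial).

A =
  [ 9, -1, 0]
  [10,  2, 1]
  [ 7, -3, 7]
x^3 - 18*x^2 + 108*x - 216

Expanding det(x·I − A) (e.g. by cofactor expansion or by noting that A is similar to its Jordan form J, which has the same characteristic polynomial as A) gives
  χ_A(x) = x^3 - 18*x^2 + 108*x - 216
which factors as (x - 6)^3. The eigenvalues (with algebraic multiplicities) are λ = 6 with multiplicity 3.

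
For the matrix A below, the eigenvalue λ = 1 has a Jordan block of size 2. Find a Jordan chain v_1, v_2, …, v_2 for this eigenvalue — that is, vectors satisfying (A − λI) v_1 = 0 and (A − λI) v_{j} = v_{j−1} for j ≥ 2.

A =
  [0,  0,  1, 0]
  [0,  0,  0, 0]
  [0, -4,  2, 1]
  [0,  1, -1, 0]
A Jordan chain for λ = 1 of length 2:
v_1 = (1, 0, 1, -1)ᵀ
v_2 = (0, 0, 1, 0)ᵀ

Let N = A − (1)·I. We want v_2 with N^2 v_2 = 0 but N^1 v_2 ≠ 0; then v_{j-1} := N · v_j for j = 2, …, 2.

Pick v_2 = (0, 0, 1, 0)ᵀ.
Then v_1 = N · v_2 = (1, 0, 1, -1)ᵀ.

Sanity check: (A − (1)·I) v_1 = (0, 0, 0, 0)ᵀ = 0. ✓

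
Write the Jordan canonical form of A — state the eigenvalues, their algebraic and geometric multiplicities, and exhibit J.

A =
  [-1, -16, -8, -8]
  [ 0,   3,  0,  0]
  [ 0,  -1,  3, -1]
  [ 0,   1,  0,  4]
J_1(-1) ⊕ J_1(3) ⊕ J_1(3) ⊕ J_1(4)

The characteristic polynomial is
  det(x·I − A) = x^4 - 9*x^3 + 23*x^2 - 3*x - 36 = (x - 4)*(x - 3)^2*(x + 1)

Eigenvalues and multiplicities (the geometric multiplicity of λ is n − rank(A − λI), which equals the number of Jordan blocks for λ):
  λ = -1: algebraic multiplicity = 1, geometric multiplicity = 1
  λ = 3: algebraic multiplicity = 2, geometric multiplicity = 2
  λ = 4: algebraic multiplicity = 1, geometric multiplicity = 1

Determining the block sizes for each eigenvalue:
  λ = -1: one block (gm = 1), so the single block has size am = 1 → block sizes [1]
  λ = 3: gm = am = 2, so every block has size 1 → block sizes [1, 1]
  λ = 4: one block (gm = 1), so the single block has size am = 1 → block sizes [1]

Assembling the blocks gives a Jordan form
J =
  [-1, 0, 0, 0]
  [ 0, 3, 0, 0]
  [ 0, 0, 3, 0]
  [ 0, 0, 0, 4]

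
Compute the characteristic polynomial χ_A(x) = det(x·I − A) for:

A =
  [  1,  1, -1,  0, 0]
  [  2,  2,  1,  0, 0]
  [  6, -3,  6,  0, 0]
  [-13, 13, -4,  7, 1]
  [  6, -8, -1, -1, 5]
x^5 - 21*x^4 + 171*x^3 - 675*x^2 + 1296*x - 972

Expanding det(x·I − A) (e.g. by cofactor expansion or by noting that A is similar to its Jordan form J, which has the same characteristic polynomial as A) gives
  χ_A(x) = x^5 - 21*x^4 + 171*x^3 - 675*x^2 + 1296*x - 972
which factors as (x - 6)^2*(x - 3)^3. The eigenvalues (with algebraic multiplicities) are λ = 3 with multiplicity 3, λ = 6 with multiplicity 2.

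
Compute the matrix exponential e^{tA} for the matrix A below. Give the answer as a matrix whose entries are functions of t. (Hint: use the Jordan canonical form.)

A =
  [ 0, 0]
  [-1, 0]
e^{tA} =
  [1, 0]
  [-t, 1]

Strategy: write A = P · J · P⁻¹ where J is a Jordan canonical form, so e^{tA} = P · e^{tJ} · P⁻¹, and e^{tJ} can be computed block-by-block.

A has Jordan form
J =
  [0, 1]
  [0, 0]
(up to reordering of blocks).

Per-block formulas:
  For a 2×2 Jordan block J_2(0): exp(t · J_2(0)) = e^(0t)·(I + t·N), where N is the 2×2 nilpotent shift.

After assembling e^{tJ} and conjugating by P, we get:

e^{tA} =
  [1, 0]
  [-t, 1]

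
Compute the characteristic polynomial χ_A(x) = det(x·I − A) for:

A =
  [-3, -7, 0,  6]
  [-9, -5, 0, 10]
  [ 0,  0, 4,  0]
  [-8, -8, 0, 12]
x^4 - 8*x^3 + 128*x - 256

Expanding det(x·I − A) (e.g. by cofactor expansion or by noting that A is similar to its Jordan form J, which has the same characteristic polynomial as A) gives
  χ_A(x) = x^4 - 8*x^3 + 128*x - 256
which factors as (x - 4)^3*(x + 4). The eigenvalues (with algebraic multiplicities) are λ = -4 with multiplicity 1, λ = 4 with multiplicity 3.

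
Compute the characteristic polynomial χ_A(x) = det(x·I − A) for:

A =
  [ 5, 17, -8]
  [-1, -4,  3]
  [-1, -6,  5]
x^3 - 6*x^2 + 12*x - 8

Expanding det(x·I − A) (e.g. by cofactor expansion or by noting that A is similar to its Jordan form J, which has the same characteristic polynomial as A) gives
  χ_A(x) = x^3 - 6*x^2 + 12*x - 8
which factors as (x - 2)^3. The eigenvalues (with algebraic multiplicities) are λ = 2 with multiplicity 3.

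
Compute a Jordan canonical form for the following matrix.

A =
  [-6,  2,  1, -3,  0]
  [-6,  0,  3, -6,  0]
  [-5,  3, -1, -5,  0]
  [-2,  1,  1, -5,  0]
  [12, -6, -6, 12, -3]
J_3(-3) ⊕ J_1(-3) ⊕ J_1(-3)

The characteristic polynomial is
  det(x·I − A) = x^5 + 15*x^4 + 90*x^3 + 270*x^2 + 405*x + 243 = (x + 3)^5

Eigenvalues and multiplicities (the geometric multiplicity of λ is n − rank(A − λI), which equals the number of Jordan blocks for λ):
  λ = -3: algebraic multiplicity = 5, geometric multiplicity = 3

Determining the block sizes for each eigenvalue:
  λ = -3: with am = 5 and gm = 3, the partition is not yet determined (e.g. several partitions of 5 into 3 parts exist). Let N = A − (-3)·I. Computing rank(N^1) = 2, rank(N^2) = 1, rank(N^3) = 0; the number of blocks of size ≥ j is rank(N^{j−1}) − rank(N^j), giving [3, 1, 1]. So we have 1 block(s) of size 3, 2 block(s) of size 1 → block sizes [3, 1, 1]

Assembling the blocks gives a Jordan form
J =
  [-3,  1,  0,  0,  0]
  [ 0, -3,  1,  0,  0]
  [ 0,  0, -3,  0,  0]
  [ 0,  0,  0, -3,  0]
  [ 0,  0,  0,  0, -3]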